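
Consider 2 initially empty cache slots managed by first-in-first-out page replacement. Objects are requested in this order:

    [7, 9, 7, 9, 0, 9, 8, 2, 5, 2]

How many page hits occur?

4

7 → fault, frames (7)
9 → fault, frames (7 9)
7 → hit
9 → hit
0 → fault, evict 7, frames (9 0)
9 → hit
8 → fault, evict 9, frames (0 8)
2 → fault, evict 0, frames (8 2)
5 → fault, evict 8, frames (2 5)
2 → hit
Hits: 4.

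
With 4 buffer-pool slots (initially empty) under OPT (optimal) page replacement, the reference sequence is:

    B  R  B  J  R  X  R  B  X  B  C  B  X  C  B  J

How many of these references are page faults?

5

B → fault, frames {B}
R → fault, frames {B,R}
B → hit
J → fault, frames {B,R,J}
R → hit
X → fault, frames {B,R,J,X}
R → hit
B → hit
X → hit
B → hit
C → fault, evict R, frames {B,J,X,C}
B → hit
X → hit
C → hit
B → hit
J → hit
Page faults: 5.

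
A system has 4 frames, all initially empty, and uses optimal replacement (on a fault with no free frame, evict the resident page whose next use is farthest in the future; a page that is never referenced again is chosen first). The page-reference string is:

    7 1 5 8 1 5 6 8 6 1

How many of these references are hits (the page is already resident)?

5

7 -> miss, frames [7]
1 -> miss, frames [7, 1]
5 -> miss, frames [7, 1, 5]
8 -> miss, frames [7, 1, 5, 8]
1 -> hit
5 -> hit
6 -> miss, evict 5, frames [7, 1, 8, 6]
8 -> hit
6 -> hit
1 -> hit
Hits: 5.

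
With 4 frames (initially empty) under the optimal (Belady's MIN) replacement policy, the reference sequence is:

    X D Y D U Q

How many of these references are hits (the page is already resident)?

X → fault, frames {X}
D → fault, frames {X,D}
Y → fault, frames {X,D,Y}
D → hit
U → fault, frames {X,D,Y,U}
Q → fault, evict U, frames {X,D,Y,Q}
Hits: 1.

1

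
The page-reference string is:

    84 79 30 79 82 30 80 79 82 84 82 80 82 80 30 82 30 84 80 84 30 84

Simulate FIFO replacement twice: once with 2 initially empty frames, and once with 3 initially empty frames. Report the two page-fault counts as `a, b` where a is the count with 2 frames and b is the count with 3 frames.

2 frames: F F F . F . F F F F . F F . F . . F F . F F → 15 faults.
3 frames: F F F . F . F F . F F F . . F . . F . . . . → 11 faults.
11 < 15: adding a frame reduced faults, as is typical.

15, 11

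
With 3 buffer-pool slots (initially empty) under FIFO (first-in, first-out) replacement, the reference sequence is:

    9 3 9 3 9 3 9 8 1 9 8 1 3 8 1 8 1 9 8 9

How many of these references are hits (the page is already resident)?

11

9 → miss, frames (9)
3 → miss, frames (9 3)
9 → hit
3 → hit
9 → hit
3 → hit
9 → hit
8 → miss, frames (9 3 8)
1 → miss, evict 9, frames (3 8 1)
9 → miss, evict 3, frames (8 1 9)
8 → hit
1 → hit
3 → miss, evict 8, frames (1 9 3)
8 → miss, evict 1, frames (9 3 8)
1 → miss, evict 9, frames (3 8 1)
8 → hit
1 → hit
9 → miss, evict 3, frames (8 1 9)
8 → hit
9 → hit
Hits: 11.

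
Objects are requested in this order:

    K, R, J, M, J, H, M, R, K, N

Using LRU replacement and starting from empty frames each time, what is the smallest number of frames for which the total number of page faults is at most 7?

f=1: 10 faults
f=2: 9 faults
f=3: 8 faults
f=4: 7 faults
f=5: 6 faults
f=6: 6 faults
Smallest f with faults ≤ 7 is 4.

4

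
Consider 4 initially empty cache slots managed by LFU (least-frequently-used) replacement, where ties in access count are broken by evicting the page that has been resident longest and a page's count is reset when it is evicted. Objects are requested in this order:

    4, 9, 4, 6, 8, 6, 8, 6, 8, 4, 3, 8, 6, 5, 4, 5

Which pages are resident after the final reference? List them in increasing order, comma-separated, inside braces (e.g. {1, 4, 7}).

{4, 5, 6, 8}

4 -> fault, frames [4]
9 -> fault, frames [4, 9]
4 -> hit
6 -> fault, frames [4, 9, 6]
8 -> fault, frames [4, 9, 6, 8]
6 -> hit
8 -> hit
6 -> hit
8 -> hit
4 -> hit
3 -> fault, evict 9, frames [4, 6, 8, 3]
8 -> hit
6 -> hit
5 -> fault, evict 3, frames [4, 6, 8, 5]
4 -> hit
5 -> hit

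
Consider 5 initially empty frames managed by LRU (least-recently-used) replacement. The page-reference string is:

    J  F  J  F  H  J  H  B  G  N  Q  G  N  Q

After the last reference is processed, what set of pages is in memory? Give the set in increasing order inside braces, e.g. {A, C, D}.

{B, G, H, N, Q}

J → fault, frames (J)
F → fault, frames (J F)
J → hit
F → hit
H → fault, frames (J F H)
J → hit
H → hit
B → fault, frames (F J H B)
G → fault, frames (F J H B G)
N → fault, evict F, frames (J H B G N)
Q → fault, evict J, frames (H B G N Q)
G → hit
N → hit
Q → hit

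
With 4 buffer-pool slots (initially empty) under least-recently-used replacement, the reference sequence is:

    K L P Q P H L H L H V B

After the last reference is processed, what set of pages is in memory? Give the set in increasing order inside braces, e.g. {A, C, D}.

K → fault, frames {K}
L → fault, frames {K,L}
P → fault, frames {K,L,P}
Q → fault, frames {K,L,P,Q}
P → hit
H → fault, evict K, frames {L,Q,P,H}
L → hit
H → hit
L → hit
H → hit
V → fault, evict Q, frames {P,L,H,V}
B → fault, evict P, frames {L,H,V,B}

{B, H, L, V}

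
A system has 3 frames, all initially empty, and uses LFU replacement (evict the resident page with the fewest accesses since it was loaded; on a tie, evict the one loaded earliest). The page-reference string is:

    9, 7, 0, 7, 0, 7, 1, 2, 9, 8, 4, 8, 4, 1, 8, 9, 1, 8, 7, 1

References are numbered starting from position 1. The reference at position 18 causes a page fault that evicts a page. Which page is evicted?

1

pos 1: 9: fault, frames {9}
pos 2: 7: fault, frames {9,7}
pos 3: 0: fault, frames {9,7,0}
pos 4: 7: hit
pos 5: 0: hit
pos 6: 7: hit
pos 7: 1: fault, evict 9, frames {7,0,1}
pos 8: 2: fault, evict 1, frames {7,0,2}
pos 9: 9: fault, evict 2, frames {7,0,9}
pos 10: 8: fault, evict 9, frames {7,0,8}
pos 11: 4: fault, evict 8, frames {7,0,4}
pos 12: 8: fault, evict 4, frames {7,0,8}
pos 13: 4: fault, evict 8, frames {7,0,4}
pos 14: 1: fault, evict 4, frames {7,0,1}
pos 15: 8: fault, evict 1, frames {7,0,8}
pos 16: 9: fault, evict 8, frames {7,0,9}
pos 17: 1: fault, evict 9, frames {7,0,1}
pos 18: 8: fault, evict 1, frames {7,0,8}
At position 18, page 1 is evicted.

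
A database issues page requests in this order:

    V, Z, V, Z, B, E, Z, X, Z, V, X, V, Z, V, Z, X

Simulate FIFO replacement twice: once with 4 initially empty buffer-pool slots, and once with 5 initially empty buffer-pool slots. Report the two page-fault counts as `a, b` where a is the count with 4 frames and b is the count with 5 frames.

7, 5

4 frames: F F . . F F . F . F . . F . . . → 7 faults.
5 frames: F F . . F F . F . . . . . . . . → 5 faults.
5 < 7: adding a frame reduced faults, as is typical.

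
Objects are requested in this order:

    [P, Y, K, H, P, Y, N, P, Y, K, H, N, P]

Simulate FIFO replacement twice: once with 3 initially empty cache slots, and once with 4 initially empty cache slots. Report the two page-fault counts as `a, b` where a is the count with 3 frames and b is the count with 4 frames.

10, 11

3 frames: F F F F F F F . . F F . F → 10 faults.
4 frames: F F F F . . F F F F F F F → 11 faults.
11 > 10: adding a frame increased faults — Belady's anomaly.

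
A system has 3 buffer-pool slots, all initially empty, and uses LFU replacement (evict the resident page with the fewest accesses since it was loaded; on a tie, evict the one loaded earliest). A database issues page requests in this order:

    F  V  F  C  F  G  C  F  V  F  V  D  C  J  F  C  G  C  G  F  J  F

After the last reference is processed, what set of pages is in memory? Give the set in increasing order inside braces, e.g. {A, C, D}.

{F, J, V}

F → fault, frames (F)
V → fault, frames (F V)
F → hit
C → fault, frames (F V C)
F → hit
G → fault, evict V, frames (F C G)
C → hit
F → hit
V → fault, evict G, frames (F C V)
F → hit
V → hit
D → fault, evict C, frames (F V D)
C → fault, evict D, frames (F V C)
J → fault, evict C, frames (F V J)
F → hit
C → fault, evict J, frames (F V C)
G → fault, evict C, frames (F V G)
C → fault, evict G, frames (F V C)
G → fault, evict C, frames (F V G)
F → hit
J → fault, evict G, frames (F V J)
F → hit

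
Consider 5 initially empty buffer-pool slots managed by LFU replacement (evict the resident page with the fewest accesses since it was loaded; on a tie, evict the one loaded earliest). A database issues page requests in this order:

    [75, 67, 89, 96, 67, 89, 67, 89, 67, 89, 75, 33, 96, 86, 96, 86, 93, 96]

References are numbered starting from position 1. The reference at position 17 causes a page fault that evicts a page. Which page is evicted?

75

pos 1: 75 → fault, frames {75}
pos 2: 67 → fault, frames {75,67}
pos 3: 89 → fault, frames {75,67,89}
pos 4: 96 → fault, frames {75,67,89,96}
pos 5: 67 → hit
pos 6: 89 → hit
pos 7: 67 → hit
pos 8: 89 → hit
pos 9: 67 → hit
pos 10: 89 → hit
pos 11: 75 → hit
pos 12: 33 → fault, frames {75,67,89,96,33}
pos 13: 96 → hit
pos 14: 86 → fault, evict 33, frames {75,67,89,96,86}
pos 15: 96 → hit
pos 16: 86 → hit
pos 17: 93 → fault, evict 75, frames {67,89,96,86,93}
At position 17, page 75 is evicted.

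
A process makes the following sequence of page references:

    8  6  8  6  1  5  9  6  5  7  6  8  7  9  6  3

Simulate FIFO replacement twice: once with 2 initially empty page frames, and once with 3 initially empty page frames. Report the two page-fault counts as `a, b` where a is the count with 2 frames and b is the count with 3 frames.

2 frames: F F . . F F F F F F F F F F F F → 14 faults.
3 frames: F F . . F F F F . F . F . F F F → 11 faults.
11 < 14: adding a frame reduced faults, as is typical.

14, 11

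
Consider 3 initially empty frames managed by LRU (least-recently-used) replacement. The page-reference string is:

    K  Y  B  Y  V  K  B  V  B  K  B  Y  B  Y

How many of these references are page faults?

K → fault, frames {K}
Y → fault, frames {K,Y}
B → fault, frames {K,Y,B}
Y → hit
V → fault, evict K, frames {B,Y,V}
K → fault, evict B, frames {Y,V,K}
B → fault, evict Y, frames {V,K,B}
V → hit
B → hit
K → hit
B → hit
Y → fault, evict V, frames {K,B,Y}
B → hit
Y → hit
Page faults: 7.

7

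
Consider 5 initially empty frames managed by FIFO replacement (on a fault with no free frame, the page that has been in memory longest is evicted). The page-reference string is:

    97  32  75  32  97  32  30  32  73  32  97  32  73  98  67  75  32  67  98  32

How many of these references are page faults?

8

97: miss, frames (97)
32: miss, frames (97 32)
75: miss, frames (97 32 75)
32: hit
97: hit
32: hit
30: miss, frames (97 32 75 30)
32: hit
73: miss, frames (97 32 75 30 73)
32: hit
97: hit
32: hit
73: hit
98: miss, evict 97, frames (32 75 30 73 98)
67: miss, evict 32, frames (75 30 73 98 67)
75: hit
32: miss, evict 75, frames (30 73 98 67 32)
67: hit
98: hit
32: hit
Page faults: 8.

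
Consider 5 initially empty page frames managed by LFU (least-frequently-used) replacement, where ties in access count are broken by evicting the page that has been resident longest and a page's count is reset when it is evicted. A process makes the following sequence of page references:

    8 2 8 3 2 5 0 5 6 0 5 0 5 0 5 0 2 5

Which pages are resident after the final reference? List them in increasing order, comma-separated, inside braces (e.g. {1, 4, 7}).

8 → miss, frames {8}
2 → miss, frames {8,2}
8 → hit
3 → miss, frames {8,2,3}
2 → hit
5 → miss, frames {8,2,3,5}
0 → miss, frames {8,2,3,5,0}
5 → hit
6 → miss, evict 3, frames {8,2,5,0,6}
0 → hit
5 → hit
0 → hit
5 → hit
0 → hit
5 → hit
0 → hit
2 → hit
5 → hit

{0, 2, 5, 6, 8}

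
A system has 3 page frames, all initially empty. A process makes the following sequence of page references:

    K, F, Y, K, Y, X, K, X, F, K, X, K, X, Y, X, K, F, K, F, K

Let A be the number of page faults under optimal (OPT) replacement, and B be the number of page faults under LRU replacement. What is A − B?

-1

Under OPT: F F F . . F . . . . . . . F . . F . . . → 6 faults.
Under LRU: F F F . . F . . F . . . . F . . F . . . → 7 faults.
A − B = 6 − 7 = -1.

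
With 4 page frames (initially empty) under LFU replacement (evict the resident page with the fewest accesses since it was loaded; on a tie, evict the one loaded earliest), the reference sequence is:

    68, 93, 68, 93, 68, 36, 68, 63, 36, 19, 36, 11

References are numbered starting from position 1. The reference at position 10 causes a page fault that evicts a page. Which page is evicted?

63

pos 1: 68: fault, frames {68}
pos 2: 93: fault, frames {68,93}
pos 3: 68: hit
pos 4: 93: hit
pos 5: 68: hit
pos 6: 36: fault, frames {68,93,36}
pos 7: 68: hit
pos 8: 63: fault, frames {68,93,36,63}
pos 9: 36: hit
pos 10: 19: fault, evict 63, frames {68,93,36,19}
At position 10, page 63 is evicted.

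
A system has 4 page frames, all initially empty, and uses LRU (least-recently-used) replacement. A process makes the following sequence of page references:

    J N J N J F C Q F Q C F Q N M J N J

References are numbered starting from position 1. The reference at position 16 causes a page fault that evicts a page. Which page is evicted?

pos 1: J: fault, frames {J}
pos 2: N: fault, frames {J,N}
pos 3: J: hit
pos 4: N: hit
pos 5: J: hit
pos 6: F: fault, frames {N,J,F}
pos 7: C: fault, frames {N,J,F,C}
pos 8: Q: fault, evict N, frames {J,F,C,Q}
pos 9: F: hit
pos 10: Q: hit
pos 11: C: hit
pos 12: F: hit
pos 13: Q: hit
pos 14: N: fault, evict J, frames {C,F,Q,N}
pos 15: M: fault, evict C, frames {F,Q,N,M}
pos 16: J: fault, evict F, frames {Q,N,M,J}
At position 16, page F is evicted.

F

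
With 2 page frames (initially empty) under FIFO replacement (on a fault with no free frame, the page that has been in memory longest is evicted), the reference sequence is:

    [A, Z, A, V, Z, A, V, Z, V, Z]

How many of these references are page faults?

A -> fault, frames [A]
Z -> fault, frames [A, Z]
A -> hit
V -> fault, evict A, frames [Z, V]
Z -> hit
A -> fault, evict Z, frames [V, A]
V -> hit
Z -> fault, evict V, frames [A, Z]
V -> fault, evict A, frames [Z, V]
Z -> hit
Page faults: 6.

6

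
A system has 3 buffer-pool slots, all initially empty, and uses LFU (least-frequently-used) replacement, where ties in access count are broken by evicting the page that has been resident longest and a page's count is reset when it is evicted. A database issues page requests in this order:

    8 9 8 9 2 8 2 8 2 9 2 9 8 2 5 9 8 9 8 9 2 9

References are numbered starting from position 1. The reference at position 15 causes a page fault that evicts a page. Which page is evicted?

pos 1: 8 → fault, frames (8)
pos 2: 9 → fault, frames (8 9)
pos 3: 8 → hit
pos 4: 9 → hit
pos 5: 2 → fault, frames (8 9 2)
pos 6: 8 → hit
pos 7: 2 → hit
pos 8: 8 → hit
pos 9: 2 → hit
pos 10: 9 → hit
pos 11: 2 → hit
pos 12: 9 → hit
pos 13: 8 → hit
pos 14: 2 → hit
pos 15: 5 → fault, evict 9, frames (8 2 5)
At position 15, page 9 is evicted.

9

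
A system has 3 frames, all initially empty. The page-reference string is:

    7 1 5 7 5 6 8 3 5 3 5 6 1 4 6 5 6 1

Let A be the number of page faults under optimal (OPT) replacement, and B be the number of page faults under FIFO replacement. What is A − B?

Under OPT: F F F . . F F F . . . . F F . . . F → 9 faults.
Under FIFO: F F F . . F F F F . . F F F . F F F → 13 faults.
A − B = 9 − 13 = -4.

-4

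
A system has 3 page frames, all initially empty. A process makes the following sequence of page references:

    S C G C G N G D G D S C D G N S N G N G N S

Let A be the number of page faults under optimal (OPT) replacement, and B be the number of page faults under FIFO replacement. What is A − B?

-2

Under OPT: F F F . . F . F . . . F . . F F . . . . . . → 8 faults.
Under FIFO: F F F . . F . F . . F F . F F F . . . . . . → 10 faults.
A − B = 8 − 10 = -2.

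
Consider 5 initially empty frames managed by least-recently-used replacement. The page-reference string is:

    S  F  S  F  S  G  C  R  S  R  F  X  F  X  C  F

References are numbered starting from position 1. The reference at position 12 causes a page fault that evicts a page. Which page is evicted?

pos 1: S -> fault, frames [S]
pos 2: F -> fault, frames [S, F]
pos 3: S -> hit
pos 4: F -> hit
pos 5: S -> hit
pos 6: G -> fault, frames [F, S, G]
pos 7: C -> fault, frames [F, S, G, C]
pos 8: R -> fault, frames [F, S, G, C, R]
pos 9: S -> hit
pos 10: R -> hit
pos 11: F -> hit
pos 12: X -> fault, evict G, frames [C, S, R, F, X]
At position 12, page G is evicted.

G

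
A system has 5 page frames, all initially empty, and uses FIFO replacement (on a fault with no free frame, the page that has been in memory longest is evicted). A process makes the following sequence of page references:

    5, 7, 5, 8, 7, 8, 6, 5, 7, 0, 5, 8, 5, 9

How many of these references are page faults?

6

5 -> fault, frames (5)
7 -> fault, frames (5 7)
5 -> hit
8 -> fault, frames (5 7 8)
7 -> hit
8 -> hit
6 -> fault, frames (5 7 8 6)
5 -> hit
7 -> hit
0 -> fault, frames (5 7 8 6 0)
5 -> hit
8 -> hit
5 -> hit
9 -> fault, evict 5, frames (7 8 6 0 9)
Page faults: 6.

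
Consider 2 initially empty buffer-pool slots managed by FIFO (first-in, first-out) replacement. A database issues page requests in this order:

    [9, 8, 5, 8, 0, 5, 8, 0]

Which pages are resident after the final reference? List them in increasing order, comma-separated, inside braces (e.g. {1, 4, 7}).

9: miss, frames [9]
8: miss, frames [9, 8]
5: miss, evict 9, frames [8, 5]
8: hit
0: miss, evict 8, frames [5, 0]
5: hit
8: miss, evict 5, frames [0, 8]
0: hit

{0, 8}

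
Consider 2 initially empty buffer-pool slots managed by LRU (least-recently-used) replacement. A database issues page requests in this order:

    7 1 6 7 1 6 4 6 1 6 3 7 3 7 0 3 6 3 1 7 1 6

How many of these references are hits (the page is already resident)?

7 -> miss, frames (7)
1 -> miss, frames (7 1)
6 -> miss, evict 7, frames (1 6)
7 -> miss, evict 1, frames (6 7)
1 -> miss, evict 6, frames (7 1)
6 -> miss, evict 7, frames (1 6)
4 -> miss, evict 1, frames (6 4)
6 -> hit
1 -> miss, evict 4, frames (6 1)
6 -> hit
3 -> miss, evict 1, frames (6 3)
7 -> miss, evict 6, frames (3 7)
3 -> hit
7 -> hit
0 -> miss, evict 3, frames (7 0)
3 -> miss, evict 7, frames (0 3)
6 -> miss, evict 0, frames (3 6)
3 -> hit
1 -> miss, evict 6, frames (3 1)
7 -> miss, evict 3, frames (1 7)
1 -> hit
6 -> miss, evict 7, frames (1 6)
Hits: 6.

6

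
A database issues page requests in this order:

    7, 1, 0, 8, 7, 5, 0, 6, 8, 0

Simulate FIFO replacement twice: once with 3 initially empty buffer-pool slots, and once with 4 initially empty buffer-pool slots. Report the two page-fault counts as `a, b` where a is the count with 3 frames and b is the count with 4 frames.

9, 6

3 frames: F F F F F F F F F . → 9 faults.
4 frames: F F F F . F . F . . → 6 faults.
6 < 9: adding a frame reduced faults, as is typical.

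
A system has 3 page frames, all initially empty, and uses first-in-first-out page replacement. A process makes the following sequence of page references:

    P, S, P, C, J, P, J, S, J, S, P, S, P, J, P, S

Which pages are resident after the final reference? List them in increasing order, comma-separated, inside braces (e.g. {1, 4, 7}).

{J, P, S}

P → miss, frames [P]
S → miss, frames [P, S]
P → hit
C → miss, frames [P, S, C]
J → miss, evict P, frames [S, C, J]
P → miss, evict S, frames [C, J, P]
J → hit
S → miss, evict C, frames [J, P, S]
J → hit
S → hit
P → hit
S → hit
P → hit
J → hit
P → hit
S → hit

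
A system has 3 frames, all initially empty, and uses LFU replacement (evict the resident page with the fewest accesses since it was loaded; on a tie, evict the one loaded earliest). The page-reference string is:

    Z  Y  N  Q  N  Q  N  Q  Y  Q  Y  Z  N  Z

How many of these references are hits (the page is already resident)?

9

Z → miss, frames {Z}
Y → miss, frames {Z,Y}
N → miss, frames {Z,Y,N}
Q → miss, evict Z, frames {Y,N,Q}
N → hit
Q → hit
N → hit
Q → hit
Y → hit
Q → hit
Y → hit
Z → miss, evict Y, frames {N,Q,Z}
N → hit
Z → hit
Hits: 9.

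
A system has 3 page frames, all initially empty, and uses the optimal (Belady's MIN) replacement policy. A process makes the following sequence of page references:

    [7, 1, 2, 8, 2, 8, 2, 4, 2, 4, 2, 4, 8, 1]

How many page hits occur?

7: fault, frames {7}
1: fault, frames {7,1}
2: fault, frames {7,1,2}
8: fault, evict 7, frames {1,2,8}
2: hit
8: hit
2: hit
4: fault, evict 1, frames {2,8,4}
2: hit
4: hit
2: hit
4: hit
8: hit
1: fault, evict 4, frames {2,8,1}
Hits: 8.

8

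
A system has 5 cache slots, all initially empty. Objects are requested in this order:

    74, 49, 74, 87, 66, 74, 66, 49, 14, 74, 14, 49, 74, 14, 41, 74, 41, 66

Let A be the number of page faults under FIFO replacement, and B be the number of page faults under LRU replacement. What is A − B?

1

Under FIFO: F F . F F . . . F . . . . . F F . . → 7 faults.
Under LRU: F F . F F . . . F . . . . . F . . . → 6 faults.
A − B = 7 − 6 = 1.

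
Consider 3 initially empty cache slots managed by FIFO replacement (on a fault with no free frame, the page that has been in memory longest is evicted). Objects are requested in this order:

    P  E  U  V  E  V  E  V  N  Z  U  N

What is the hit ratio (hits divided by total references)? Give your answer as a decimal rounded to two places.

P: fault, frames {P}
E: fault, frames {P,E}
U: fault, frames {P,E,U}
V: fault, evict P, frames {E,U,V}
E: hit
V: hit
E: hit
V: hit
N: fault, evict E, frames {U,V,N}
Z: fault, evict U, frames {V,N,Z}
U: fault, evict V, frames {N,Z,U}
N: hit
Hits: 5 of 12 references → 5/12 = 0.4167.

0.42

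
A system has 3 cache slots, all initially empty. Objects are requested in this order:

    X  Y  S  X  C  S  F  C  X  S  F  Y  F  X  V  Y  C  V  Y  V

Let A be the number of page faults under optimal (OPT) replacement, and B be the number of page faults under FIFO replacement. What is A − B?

-4

Under OPT: F F F . F . F . . F . F . . F . F . . . → 9 faults.
Under FIFO: F F F . F . F . F F . F F F F F F . . . → 13 faults.
A − B = 9 − 13 = -4.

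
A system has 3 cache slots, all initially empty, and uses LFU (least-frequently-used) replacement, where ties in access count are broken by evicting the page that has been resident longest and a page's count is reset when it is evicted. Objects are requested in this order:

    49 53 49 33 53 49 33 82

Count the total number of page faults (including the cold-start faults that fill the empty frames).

49: miss, frames {49}
53: miss, frames {49,53}
49: hit
33: miss, frames {49,53,33}
53: hit
49: hit
33: hit
82: miss, evict 53, frames {49,33,82}
Page faults: 4.

4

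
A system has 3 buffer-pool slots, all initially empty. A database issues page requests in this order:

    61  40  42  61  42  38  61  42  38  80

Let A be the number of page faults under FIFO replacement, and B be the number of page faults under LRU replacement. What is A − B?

1

Under FIFO: F F F . . F F . . F → 6 faults.
Under LRU: F F F . . F . . . F → 5 faults.
A − B = 6 − 5 = 1.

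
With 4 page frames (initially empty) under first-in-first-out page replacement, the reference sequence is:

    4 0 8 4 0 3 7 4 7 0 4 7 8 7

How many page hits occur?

4 -> miss, frames (4)
0 -> miss, frames (4 0)
8 -> miss, frames (4 0 8)
4 -> hit
0 -> hit
3 -> miss, frames (4 0 8 3)
7 -> miss, evict 4, frames (0 8 3 7)
4 -> miss, evict 0, frames (8 3 7 4)
7 -> hit
0 -> miss, evict 8, frames (3 7 4 0)
4 -> hit
7 -> hit
8 -> miss, evict 3, frames (7 4 0 8)
7 -> hit
Hits: 6.

6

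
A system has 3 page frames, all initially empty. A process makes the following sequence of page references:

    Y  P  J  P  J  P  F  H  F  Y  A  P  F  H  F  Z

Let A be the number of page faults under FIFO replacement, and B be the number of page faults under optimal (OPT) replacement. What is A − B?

Under FIFO: F F F . . . F F . F F F F F . F → 11 faults.
Under OPT: F F F . . . F F . . F F . . . F → 8 faults.
A − B = 11 − 8 = 3.

3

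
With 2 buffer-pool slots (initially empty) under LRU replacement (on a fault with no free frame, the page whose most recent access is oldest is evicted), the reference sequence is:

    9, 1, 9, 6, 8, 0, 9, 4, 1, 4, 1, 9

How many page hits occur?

9 → fault, frames (9)
1 → fault, frames (9 1)
9 → hit
6 → fault, evict 1, frames (9 6)
8 → fault, evict 9, frames (6 8)
0 → fault, evict 6, frames (8 0)
9 → fault, evict 8, frames (0 9)
4 → fault, evict 0, frames (9 4)
1 → fault, evict 9, frames (4 1)
4 → hit
1 → hit
9 → fault, evict 4, frames (1 9)
Hits: 3.

3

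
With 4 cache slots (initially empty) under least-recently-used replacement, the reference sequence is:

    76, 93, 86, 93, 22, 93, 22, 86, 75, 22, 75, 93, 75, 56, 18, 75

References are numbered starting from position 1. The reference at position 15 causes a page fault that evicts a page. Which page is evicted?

22

pos 1: 76: fault, frames [76]
pos 2: 93: fault, frames [76, 93]
pos 3: 86: fault, frames [76, 93, 86]
pos 4: 93: hit
pos 5: 22: fault, frames [76, 86, 93, 22]
pos 6: 93: hit
pos 7: 22: hit
pos 8: 86: hit
pos 9: 75: fault, evict 76, frames [93, 22, 86, 75]
pos 10: 22: hit
pos 11: 75: hit
pos 12: 93: hit
pos 13: 75: hit
pos 14: 56: fault, evict 86, frames [22, 93, 75, 56]
pos 15: 18: fault, evict 22, frames [93, 75, 56, 18]
At position 15, page 22 is evicted.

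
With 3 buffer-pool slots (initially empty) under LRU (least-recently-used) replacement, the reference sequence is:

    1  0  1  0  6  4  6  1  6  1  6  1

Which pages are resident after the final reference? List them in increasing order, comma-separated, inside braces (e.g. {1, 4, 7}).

{1, 4, 6}

1 → fault, frames [1]
0 → fault, frames [1, 0]
1 → hit
0 → hit
6 → fault, frames [1, 0, 6]
4 → fault, evict 1, frames [0, 6, 4]
6 → hit
1 → fault, evict 0, frames [4, 6, 1]
6 → hit
1 → hit
6 → hit
1 → hit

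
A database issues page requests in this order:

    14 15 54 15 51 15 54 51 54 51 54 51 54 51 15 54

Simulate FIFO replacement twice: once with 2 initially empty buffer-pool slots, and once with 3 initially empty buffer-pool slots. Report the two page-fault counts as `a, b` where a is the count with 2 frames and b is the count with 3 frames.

9, 4

2 frames: F F F . F F F F . . . . . . F F → 9 faults.
3 frames: F F F . F . . . . . . . . . . . → 4 faults.
4 < 9: adding a frame reduced faults, as is typical.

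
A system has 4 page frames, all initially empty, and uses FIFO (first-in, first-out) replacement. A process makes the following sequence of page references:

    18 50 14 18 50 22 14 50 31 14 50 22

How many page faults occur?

18: miss, frames {18}
50: miss, frames {18,50}
14: miss, frames {18,50,14}
18: hit
50: hit
22: miss, frames {18,50,14,22}
14: hit
50: hit
31: miss, evict 18, frames {50,14,22,31}
14: hit
50: hit
22: hit
Page faults: 5.

5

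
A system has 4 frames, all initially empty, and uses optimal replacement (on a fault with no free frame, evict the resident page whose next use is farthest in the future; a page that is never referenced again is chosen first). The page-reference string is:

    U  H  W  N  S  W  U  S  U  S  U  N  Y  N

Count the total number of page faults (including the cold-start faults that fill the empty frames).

6

U → fault, frames [U]
H → fault, frames [U, H]
W → fault, frames [U, H, W]
N → fault, frames [U, H, W, N]
S → fault, evict H, frames [U, W, N, S]
W → hit
U → hit
S → hit
U → hit
S → hit
U → hit
N → hit
Y → fault, evict S, frames [U, W, N, Y]
N → hit
Page faults: 6.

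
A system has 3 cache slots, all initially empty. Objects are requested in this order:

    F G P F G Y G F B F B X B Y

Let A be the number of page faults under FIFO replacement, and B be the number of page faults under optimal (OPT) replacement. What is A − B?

Under FIFO: F F F . . F . F F . . F . F → 8 faults.
Under OPT: F F F . . F . . F . . F . . → 6 faults.
A − B = 8 − 6 = 2.

2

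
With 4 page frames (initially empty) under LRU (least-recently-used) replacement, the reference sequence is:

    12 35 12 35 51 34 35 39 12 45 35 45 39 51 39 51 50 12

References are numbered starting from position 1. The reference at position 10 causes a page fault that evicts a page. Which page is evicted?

34

pos 1: 12: miss, frames {12}
pos 2: 35: miss, frames {12,35}
pos 3: 12: hit
pos 4: 35: hit
pos 5: 51: miss, frames {12,35,51}
pos 6: 34: miss, frames {12,35,51,34}
pos 7: 35: hit
pos 8: 39: miss, evict 12, frames {51,34,35,39}
pos 9: 12: miss, evict 51, frames {34,35,39,12}
pos 10: 45: miss, evict 34, frames {35,39,12,45}
At position 10, page 34 is evicted.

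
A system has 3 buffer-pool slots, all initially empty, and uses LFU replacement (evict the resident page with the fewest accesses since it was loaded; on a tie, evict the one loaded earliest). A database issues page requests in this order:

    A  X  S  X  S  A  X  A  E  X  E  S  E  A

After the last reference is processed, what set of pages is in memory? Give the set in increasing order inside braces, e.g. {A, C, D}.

A -> miss, frames [A]
X -> miss, frames [A, X]
S -> miss, frames [A, X, S]
X -> hit
S -> hit
A -> hit
X -> hit
A -> hit
E -> miss, evict S, frames [A, X, E]
X -> hit
E -> hit
S -> miss, evict E, frames [A, X, S]
E -> miss, evict S, frames [A, X, E]
A -> hit

{A, E, X}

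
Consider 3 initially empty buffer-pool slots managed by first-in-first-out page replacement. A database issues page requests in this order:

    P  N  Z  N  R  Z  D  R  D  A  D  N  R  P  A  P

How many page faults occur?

P → miss, frames [P]
N → miss, frames [P, N]
Z → miss, frames [P, N, Z]
N → hit
R → miss, evict P, frames [N, Z, R]
Z → hit
D → miss, evict N, frames [Z, R, D]
R → hit
D → hit
A → miss, evict Z, frames [R, D, A]
D → hit
N → miss, evict R, frames [D, A, N]
R → miss, evict D, frames [A, N, R]
P → miss, evict A, frames [N, R, P]
A → miss, evict N, frames [R, P, A]
P → hit
Page faults: 10.

10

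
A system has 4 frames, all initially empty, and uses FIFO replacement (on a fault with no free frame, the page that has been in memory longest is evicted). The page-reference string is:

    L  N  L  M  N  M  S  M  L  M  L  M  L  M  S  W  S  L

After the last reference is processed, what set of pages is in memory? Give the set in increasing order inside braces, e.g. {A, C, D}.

L -> fault, frames (L)
N -> fault, frames (L N)
L -> hit
M -> fault, frames (L N M)
N -> hit
M -> hit
S -> fault, frames (L N M S)
M -> hit
L -> hit
M -> hit
L -> hit
M -> hit
L -> hit
M -> hit
S -> hit
W -> fault, evict L, frames (N M S W)
S -> hit
L -> fault, evict N, frames (M S W L)

{L, M, S, W}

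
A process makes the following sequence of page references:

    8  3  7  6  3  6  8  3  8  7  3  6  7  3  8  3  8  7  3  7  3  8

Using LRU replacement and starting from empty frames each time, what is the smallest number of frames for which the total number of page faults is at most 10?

3

f=1: 22 faults
f=2: 16 faults
f=3: 8 faults
f=4: 4 faults
Smallest f with faults ≤ 10 is 3.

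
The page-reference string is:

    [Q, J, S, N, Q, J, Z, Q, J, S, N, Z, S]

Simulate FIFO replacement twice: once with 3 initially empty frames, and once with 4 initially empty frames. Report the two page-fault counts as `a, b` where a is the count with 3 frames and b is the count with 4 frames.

3 frames: F F F F F F F . . F F . . → 9 faults.
4 frames: F F F F . . F F F F F F . → 10 faults.
10 > 9: adding a frame increased faults — Belady's anomaly.

9, 10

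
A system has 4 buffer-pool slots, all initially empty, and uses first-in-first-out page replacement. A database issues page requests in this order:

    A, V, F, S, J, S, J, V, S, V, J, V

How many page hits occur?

A → miss, frames {A}
V → miss, frames {A,V}
F → miss, frames {A,V,F}
S → miss, frames {A,V,F,S}
J → miss, evict A, frames {V,F,S,J}
S → hit
J → hit
V → hit
S → hit
V → hit
J → hit
V → hit
Hits: 7.

7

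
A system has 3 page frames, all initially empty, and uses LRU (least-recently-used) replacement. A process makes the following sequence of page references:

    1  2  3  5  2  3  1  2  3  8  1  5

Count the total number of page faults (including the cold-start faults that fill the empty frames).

1 → fault, frames (1)
2 → fault, frames (1 2)
3 → fault, frames (1 2 3)
5 → fault, evict 1, frames (2 3 5)
2 → hit
3 → hit
1 → fault, evict 5, frames (2 3 1)
2 → hit
3 → hit
8 → fault, evict 1, frames (2 3 8)
1 → fault, evict 2, frames (3 8 1)
5 → fault, evict 3, frames (8 1 5)
Page faults: 8.

8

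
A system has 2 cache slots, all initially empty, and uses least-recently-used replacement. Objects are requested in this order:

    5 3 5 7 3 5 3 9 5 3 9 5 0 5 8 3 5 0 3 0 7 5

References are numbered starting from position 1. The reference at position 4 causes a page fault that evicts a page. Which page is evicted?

pos 1: 5 → fault, frames [5]
pos 2: 3 → fault, frames [5, 3]
pos 3: 5 → hit
pos 4: 7 → fault, evict 3, frames [5, 7]
At position 4, page 3 is evicted.

3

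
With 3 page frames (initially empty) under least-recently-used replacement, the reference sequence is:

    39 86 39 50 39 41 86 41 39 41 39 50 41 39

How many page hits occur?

8

39 -> miss, frames (39)
86 -> miss, frames (39 86)
39 -> hit
50 -> miss, frames (86 39 50)
39 -> hit
41 -> miss, evict 86, frames (50 39 41)
86 -> miss, evict 50, frames (39 41 86)
41 -> hit
39 -> hit
41 -> hit
39 -> hit
50 -> miss, evict 86, frames (41 39 50)
41 -> hit
39 -> hit
Hits: 8.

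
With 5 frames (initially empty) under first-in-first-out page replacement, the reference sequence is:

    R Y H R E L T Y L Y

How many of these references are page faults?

R: fault, frames (R)
Y: fault, frames (R Y)
H: fault, frames (R Y H)
R: hit
E: fault, frames (R Y H E)
L: fault, frames (R Y H E L)
T: fault, evict R, frames (Y H E L T)
Y: hit
L: hit
Y: hit
Page faults: 6.

6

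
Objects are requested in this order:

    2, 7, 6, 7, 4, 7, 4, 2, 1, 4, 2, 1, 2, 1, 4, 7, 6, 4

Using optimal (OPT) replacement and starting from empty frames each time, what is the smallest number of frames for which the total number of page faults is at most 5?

f=1: 18 faults
f=2: 10 faults
f=3: 7 faults
f=4: 6 faults
f=5: 5 faults
Smallest f with faults ≤ 5 is 5.

5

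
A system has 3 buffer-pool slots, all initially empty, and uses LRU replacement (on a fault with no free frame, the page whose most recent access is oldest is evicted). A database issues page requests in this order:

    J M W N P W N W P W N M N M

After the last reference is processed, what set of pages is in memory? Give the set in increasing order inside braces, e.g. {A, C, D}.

{M, N, W}

J: miss, frames {J}
M: miss, frames {J,M}
W: miss, frames {J,M,W}
N: miss, evict J, frames {M,W,N}
P: miss, evict M, frames {W,N,P}
W: hit
N: hit
W: hit
P: hit
W: hit
N: hit
M: miss, evict P, frames {W,N,M}
N: hit
M: hit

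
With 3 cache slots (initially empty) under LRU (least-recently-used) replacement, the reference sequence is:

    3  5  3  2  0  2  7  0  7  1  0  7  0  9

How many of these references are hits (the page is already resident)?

3: miss, frames [3]
5: miss, frames [3, 5]
3: hit
2: miss, frames [5, 3, 2]
0: miss, evict 5, frames [3, 2, 0]
2: hit
7: miss, evict 3, frames [0, 2, 7]
0: hit
7: hit
1: miss, evict 2, frames [0, 7, 1]
0: hit
7: hit
0: hit
9: miss, evict 1, frames [7, 0, 9]
Hits: 7.

7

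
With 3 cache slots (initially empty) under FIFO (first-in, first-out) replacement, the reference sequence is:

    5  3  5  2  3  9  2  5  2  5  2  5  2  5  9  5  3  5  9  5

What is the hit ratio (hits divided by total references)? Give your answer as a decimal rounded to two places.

5 -> miss, frames {5}
3 -> miss, frames {5,3}
5 -> hit
2 -> miss, frames {5,3,2}
3 -> hit
9 -> miss, evict 5, frames {3,2,9}
2 -> hit
5 -> miss, evict 3, frames {2,9,5}
2 -> hit
5 -> hit
2 -> hit
5 -> hit
2 -> hit
5 -> hit
9 -> hit
5 -> hit
3 -> miss, evict 2, frames {9,5,3}
5 -> hit
9 -> hit
5 -> hit
Hits: 14 of 20 references → 14/20 = 0.7000.

0.70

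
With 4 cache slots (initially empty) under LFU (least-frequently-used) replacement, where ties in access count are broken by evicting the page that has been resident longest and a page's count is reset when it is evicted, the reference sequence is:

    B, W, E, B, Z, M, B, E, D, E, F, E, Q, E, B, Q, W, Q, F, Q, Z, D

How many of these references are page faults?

B -> miss, frames (B)
W -> miss, frames (B W)
E -> miss, frames (B W E)
B -> hit
Z -> miss, frames (B W E Z)
M -> miss, evict W, frames (B E Z M)
B -> hit
E -> hit
D -> miss, evict Z, frames (B E M D)
E -> hit
F -> miss, evict M, frames (B E D F)
E -> hit
Q -> miss, evict D, frames (B E F Q)
E -> hit
B -> hit
Q -> hit
W -> miss, evict F, frames (B E Q W)
Q -> hit
F -> miss, evict W, frames (B E Q F)
Q -> hit
Z -> miss, evict F, frames (B E Q Z)
D -> miss, evict Z, frames (B E Q D)
Page faults: 12.

12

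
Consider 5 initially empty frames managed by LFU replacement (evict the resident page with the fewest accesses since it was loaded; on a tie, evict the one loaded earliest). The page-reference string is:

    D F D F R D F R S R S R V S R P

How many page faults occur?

D -> fault, frames {D}
F -> fault, frames {D,F}
D -> hit
F -> hit
R -> fault, frames {D,F,R}
D -> hit
F -> hit
R -> hit
S -> fault, frames {D,F,R,S}
R -> hit
S -> hit
R -> hit
V -> fault, frames {D,F,R,S,V}
S -> hit
R -> hit
P -> fault, evict V, frames {D,F,R,S,P}
Page faults: 6.

6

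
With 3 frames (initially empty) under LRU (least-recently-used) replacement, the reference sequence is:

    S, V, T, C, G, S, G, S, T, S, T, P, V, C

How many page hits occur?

4

S -> fault, frames {S}
V -> fault, frames {S,V}
T -> fault, frames {S,V,T}
C -> fault, evict S, frames {V,T,C}
G -> fault, evict V, frames {T,C,G}
S -> fault, evict T, frames {C,G,S}
G -> hit
S -> hit
T -> fault, evict C, frames {G,S,T}
S -> hit
T -> hit
P -> fault, evict G, frames {S,T,P}
V -> fault, evict S, frames {T,P,V}
C -> fault, evict T, frames {P,V,C}
Hits: 4.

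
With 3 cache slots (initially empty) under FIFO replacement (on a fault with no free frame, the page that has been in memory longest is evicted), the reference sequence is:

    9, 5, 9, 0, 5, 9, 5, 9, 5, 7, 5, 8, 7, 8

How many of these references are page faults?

5

9 → miss, frames (9)
5 → miss, frames (9 5)
9 → hit
0 → miss, frames (9 5 0)
5 → hit
9 → hit
5 → hit
9 → hit
5 → hit
7 → miss, evict 9, frames (5 0 7)
5 → hit
8 → miss, evict 5, frames (0 7 8)
7 → hit
8 → hit
Page faults: 5.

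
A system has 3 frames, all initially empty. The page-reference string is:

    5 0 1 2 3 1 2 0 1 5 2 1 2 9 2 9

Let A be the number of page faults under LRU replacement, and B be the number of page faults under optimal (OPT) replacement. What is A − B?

1

Under LRU: F F F F F . . F . F F . . F . . → 9 faults.
Under OPT: F F F F F . . F . F . . . F . . → 8 faults.
A − B = 9 − 8 = 1.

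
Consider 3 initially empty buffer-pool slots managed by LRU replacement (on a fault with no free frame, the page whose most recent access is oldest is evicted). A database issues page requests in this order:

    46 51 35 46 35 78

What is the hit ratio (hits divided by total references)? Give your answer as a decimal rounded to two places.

46: miss, frames [46]
51: miss, frames [46, 51]
35: miss, frames [46, 51, 35]
46: hit
35: hit
78: miss, evict 51, frames [46, 35, 78]
Hits: 2 of 6 references → 2/6 = 0.3333.

0.33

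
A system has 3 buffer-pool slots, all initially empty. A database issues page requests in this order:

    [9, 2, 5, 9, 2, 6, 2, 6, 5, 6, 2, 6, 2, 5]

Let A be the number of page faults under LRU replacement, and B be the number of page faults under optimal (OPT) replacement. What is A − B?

1

Under LRU: F F F . . F . . F . . . . . → 5 faults.
Under OPT: F F F . . F . . . . . . . . → 4 faults.
A − B = 5 − 4 = 1.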